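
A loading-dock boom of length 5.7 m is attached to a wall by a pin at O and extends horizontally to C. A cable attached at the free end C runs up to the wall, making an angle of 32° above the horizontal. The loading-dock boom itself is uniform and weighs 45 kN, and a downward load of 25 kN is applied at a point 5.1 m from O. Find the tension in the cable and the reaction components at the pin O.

T = 84.67 kN, O_x = 71.80 kN, O_y = 25.13 kN

ΣM about O: T·sin32°·5.7 − 45·2.85 − 25·5.1 = 0 → T = 255.75/(5.7·0.529919) = 84.6703 ≈ 84.67 kN.
ΣF_x = 0: O_x − T·cos32° = 0 → O_x = 84.6703 × 0.848048 = 71.80 kN.
ΣF_y = 0: O_y + T·sin32° − 45 − 25 = 0 → O_y = 70 − 84.6703 × 0.529919 = 25.13 kN.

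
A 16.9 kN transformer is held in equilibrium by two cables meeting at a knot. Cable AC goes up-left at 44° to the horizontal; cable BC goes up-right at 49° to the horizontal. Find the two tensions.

T_AC = 11.10 kN, T_BC = 12.17 kN

ΣF_x = 0: −T_AC·cos44° + T_BC·cos49° = 0 → T_BC = 1.09646·T_AC.
ΣF_y = 0: T_AC·sin44° + T_BC·sin49° = 16.9.
Substitute: T_AC·(0.694658 + 1.09646·0.75471) = 16.9 → T_AC = 11.1026 ≈ 11.10 kN.
Then T_BC = 1.09646 × 11.1026 = 12.17 kN.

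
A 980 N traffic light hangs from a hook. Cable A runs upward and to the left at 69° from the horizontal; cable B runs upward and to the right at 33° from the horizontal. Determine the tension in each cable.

T_A = 840.3 N, T_B = 359.0 N

ΣF_x = 0: −T_A·cos69° + T_B·cos33° = 0 → T_B = 0.427305·T_A.
ΣF_y = 0: T_A·sin69° + T_B·sin33° = 980.
Substitute: T_A·(0.93358 + 0.427305·0.544639) = 980 → T_A = 840.259 ≈ 840.3 N.
Then T_B = 0.427305 × 840.259 = 359.0 N.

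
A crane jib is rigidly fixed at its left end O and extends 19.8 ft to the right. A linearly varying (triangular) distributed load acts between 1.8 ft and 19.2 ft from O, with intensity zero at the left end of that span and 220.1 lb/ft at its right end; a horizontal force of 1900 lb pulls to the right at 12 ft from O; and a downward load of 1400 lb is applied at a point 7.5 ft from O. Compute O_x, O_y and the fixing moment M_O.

O_x = -1900 lb, O_y = 3315 lb, M_O = 36160 lb·ft

Resultant of the triangular load: ½ × 220.1 × 17.4 = 1914.87 lb, acting at 13.4 ft from O (one-third of the span from the peak).
ΣF_x = 0: O_x + 1900 = 0 → O_x = -1900 lb.
ΣF_y = 0: O_y − ½·220.1·17.4 − 1400 = 0 → O_y = 3315 lb.
ΣM about O: M_O − (½·220.1·17.4)·13.4 − 1400·7.5 = 0 → M_O = 36160 lb·ft.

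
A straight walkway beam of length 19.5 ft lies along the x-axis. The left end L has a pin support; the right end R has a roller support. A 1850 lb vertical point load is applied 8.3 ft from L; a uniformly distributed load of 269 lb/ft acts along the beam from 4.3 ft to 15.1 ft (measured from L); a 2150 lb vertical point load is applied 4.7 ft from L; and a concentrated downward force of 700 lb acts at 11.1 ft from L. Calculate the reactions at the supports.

L_x = 0, L_y = 4456 lb, R_y = 3149 lb

Resultant of the distributed load: 269 × 10.8 = 2905.2 lb at 9.7 ft from L.
ΣM about L: R_y·19.5 − 1850·8.3 − (269·10.8)·9.7 − 2150·4.7 − 700·11.1 = 0 → R_y = 61410.44/19.5 = 3149.25 ≈ 3149 lb.
ΣF_y = 0: L_y + 3149.25 − 1850 − 269·10.8 − 2150 − 700 = 0 → L_y = 4456 lb.
ΣF_x = 0: no horizontal applied forces, so L_x = 0.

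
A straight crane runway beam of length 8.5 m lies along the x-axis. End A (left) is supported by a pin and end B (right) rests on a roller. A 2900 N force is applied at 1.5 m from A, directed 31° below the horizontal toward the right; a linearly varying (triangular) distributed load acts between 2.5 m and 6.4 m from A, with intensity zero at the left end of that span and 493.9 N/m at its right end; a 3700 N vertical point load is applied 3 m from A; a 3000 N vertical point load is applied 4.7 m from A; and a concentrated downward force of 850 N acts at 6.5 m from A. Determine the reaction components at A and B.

Resultant of the triangular load: ½ × 493.9 × 3.9 = 963.105 N, acting at 5.1 m from A (one-third of the span from the peak).
ΣM about A: B_y·8.5 − 2900·sin31°·1.5 − (½·493.9·3.9)·5.1 − 3700·3 − 3000·4.7 − 850·6.5 = 0 → B_y = 37877.3/8.5 = 4456.15 ≈ 4456 N.
ΣF_y = 0: A_y + 4456.15 − 2900·sin31° − ½·493.9·3.9 − 3700 − 3000 − 850 = 0 → A_y = 5551 N.
ΣF_x = 0: A_x + 2900·cos31° = 0 → A_x = -2486 N.

A_x = -2486 N, A_y = 5551 N, B_y = 4456 N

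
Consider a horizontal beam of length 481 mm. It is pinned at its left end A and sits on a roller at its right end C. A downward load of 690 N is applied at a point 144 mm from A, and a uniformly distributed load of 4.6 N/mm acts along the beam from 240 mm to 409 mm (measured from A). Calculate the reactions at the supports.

Resultant of the distributed load: 4.6 × 169 = 777.4 N at 324.5 mm from A.
ΣM about A: C_y·481 − 690·144 − (4.6·169)·324.5 = 0 → C_y = 351626.3/481 = 731.032 ≈ 731.0 N.
ΣF_y = 0: A_y + 731.032 − 690 − 4.6·169 = 0 → A_y = 736.4 N.
ΣF_x = 0: no horizontal applied forces, so A_x = 0.

A_x = 0, A_y = 736.4 N, C_y = 731.0 N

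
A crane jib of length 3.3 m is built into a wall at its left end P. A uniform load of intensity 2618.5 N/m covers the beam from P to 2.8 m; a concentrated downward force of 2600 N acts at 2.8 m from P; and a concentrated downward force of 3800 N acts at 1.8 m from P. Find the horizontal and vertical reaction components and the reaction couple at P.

P_x = 0, P_y = 13730 N, M_P = 24380 N·m

Resultant of the distributed load: 2618.5 × 2.8 = 7331.8 N at 1.4 m from P.
ΣF_x = 0: P_x = 0.
ΣF_y = 0: P_y − 2618.5·2.8 − 2600 − 3800 = 0 → P_y = 13730 N.
ΣM about P: M_P − (2618.5·2.8)·1.4 − 2600·2.8 − 3800·1.8 = 0 → M_P = 24380 N·m.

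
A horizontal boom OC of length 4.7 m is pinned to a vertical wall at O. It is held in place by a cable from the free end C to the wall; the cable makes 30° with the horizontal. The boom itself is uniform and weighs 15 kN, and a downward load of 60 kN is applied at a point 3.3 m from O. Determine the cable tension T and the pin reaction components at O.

T = 99.26 kN, O_x = 85.96 kN, O_y = 25.37 kN

ΣM about O: T·sin30°·4.7 − 15·2.35 − 60·3.3 = 0 → T = 233.25/(4.7·0.5) = 99.2553 ≈ 99.26 kN.
ΣF_x = 0: O_x − T·cos30° = 0 → O_x = 99.2553 × 0.866025 = 85.96 kN.
ΣF_y = 0: O_y + T·sin30° − 15 − 60 = 0 → O_y = 75 − 99.2553 × 0.5 = 25.37 kN.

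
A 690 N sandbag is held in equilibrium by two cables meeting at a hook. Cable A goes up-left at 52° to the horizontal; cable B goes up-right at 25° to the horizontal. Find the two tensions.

T_A = 641.8 N, T_B = 436.0 N

ΣF_x = 0: −T_A·cos52° + T_B·cos25° = 0 → T_B = 0.679307·T_A.
ΣF_y = 0: T_A·sin52° + T_B·sin25° = 690.
Substitute: T_A·(0.788011 + 0.679307·0.422618) = 690 → T_A = 641.802 ≈ 641.8 N.
Then T_B = 0.679307 × 641.802 = 436.0 N.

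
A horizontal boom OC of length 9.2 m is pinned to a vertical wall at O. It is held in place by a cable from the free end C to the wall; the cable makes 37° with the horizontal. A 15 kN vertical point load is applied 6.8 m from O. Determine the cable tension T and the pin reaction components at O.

T = 18.42 kN, O_x = 14.71 kN, O_y = 3.913 kN

ΣM about O: T·sin37°·9.2 − 15·6.8 = 0 → T = 102/(9.2·0.601815) = 18.4225 ≈ 18.42 kN.
ΣF_x = 0: O_x − T·cos37° = 0 → O_x = 18.4225 × 0.798636 = 14.71 kN.
ΣF_y = 0: O_y + T·sin37° − 15 = 0 → O_y = 15 − 18.4225 × 0.601815 = 3.913 kN.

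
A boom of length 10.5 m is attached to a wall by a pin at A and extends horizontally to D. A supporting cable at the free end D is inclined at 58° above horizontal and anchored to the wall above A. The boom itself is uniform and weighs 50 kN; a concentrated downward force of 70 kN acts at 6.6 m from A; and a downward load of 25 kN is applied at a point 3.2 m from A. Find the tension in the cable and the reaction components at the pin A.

T = 90.35 kN, A_x = 47.88 kN, A_y = 68.38 kN

ΣM about A: T·sin58°·10.5 − 50·5.25 − 70·6.6 − 25·3.2 = 0 → T = 804.5/(10.5·0.848048) = 90.3475 ≈ 90.35 kN.
ΣF_x = 0: A_x − T·cos58° = 0 → A_x = 90.3475 × 0.529919 = 47.88 kN.
ΣF_y = 0: A_y + T·sin58° − 50 − 70 − 25 = 0 → A_y = 145 − 90.3475 × 0.848048 = 68.38 kN.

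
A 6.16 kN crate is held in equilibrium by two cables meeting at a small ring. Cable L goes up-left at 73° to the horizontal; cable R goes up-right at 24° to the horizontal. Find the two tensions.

T_L = 5.670 kN, T_R = 1.815 kN

ΣF_x = 0: −T_L·cos73° + T_R·cos24° = 0 → T_R = 0.320041·T_L.
ΣF_y = 0: T_L·sin73° + T_R·sin24° = 6.16.
Substitute: T_L·(0.956305 + 0.320041·0.406737) = 6.16 → T_L = 5.6697 ≈ 5.670 kN.
Then T_R = 0.320041 × 5.6697 = 1.815 kN.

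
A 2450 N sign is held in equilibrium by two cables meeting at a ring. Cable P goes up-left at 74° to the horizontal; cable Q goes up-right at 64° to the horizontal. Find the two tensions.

T_P = 1605 N, T_Q = 1009 N

ΣF_x = 0: −T_P·cos74° + T_Q·cos64° = 0 → T_Q = 0.628776·T_P.
ΣF_y = 0: T_P·sin74° + T_Q·sin64° = 2450.
Substitute: T_P·(0.961262 + 0.628776·0.898794) = 2450 → T_P = 1605.08 ≈ 1605 N.
Then T_Q = 0.628776 × 1605.08 = 1009 N.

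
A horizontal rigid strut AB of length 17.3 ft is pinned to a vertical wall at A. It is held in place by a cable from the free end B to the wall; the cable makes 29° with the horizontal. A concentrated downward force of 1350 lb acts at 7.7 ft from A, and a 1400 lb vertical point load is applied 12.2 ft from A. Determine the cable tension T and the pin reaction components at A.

ΣM about A: T·sin29°·17.3 − 1350·7.7 − 1400·12.2 = 0 → T = 27475/(17.3·0.48481) = 3275.82 ≈ 3276 lb.
ΣF_x = 0: A_x − T·cos29° = 0 → A_x = 3275.82 × 0.87462 = 2865 lb.
ΣF_y = 0: A_y + T·sin29° − 1350 − 1400 = 0 → A_y = 2750 − 3275.82 × 0.48481 = 1162 lb.

T = 3276 lb, A_x = 2865 lb, A_y = 1162 lb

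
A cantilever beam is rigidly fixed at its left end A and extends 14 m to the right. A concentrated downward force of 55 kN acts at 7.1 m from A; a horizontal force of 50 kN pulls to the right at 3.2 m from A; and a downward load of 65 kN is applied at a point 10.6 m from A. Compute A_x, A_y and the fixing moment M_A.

ΣF_x = 0: A_x + 50 = 0 → A_x = -50.00 kN.
ΣF_y = 0: A_y − 55 − 65 = 0 → A_y = 120.0 kN.
ΣM about A: M_A − 55·7.1 − 65·10.6 = 0 → M_A = 1080 kN·m.

A_x = -50.00 kN, A_y = 120.0 kN, M_A = 1080 kN·m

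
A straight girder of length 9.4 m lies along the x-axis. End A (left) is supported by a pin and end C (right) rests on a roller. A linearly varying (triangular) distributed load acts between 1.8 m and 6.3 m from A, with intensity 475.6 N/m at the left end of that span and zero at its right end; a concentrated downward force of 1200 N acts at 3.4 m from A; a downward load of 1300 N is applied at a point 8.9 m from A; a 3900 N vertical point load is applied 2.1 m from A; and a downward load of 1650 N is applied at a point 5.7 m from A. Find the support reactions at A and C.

A_x = 0, A_y = 5208 N, C_y = 3912 N

Resultant of the triangular load: ½ × 475.6 × 4.5 = 1070.1 N, acting at 3.3 m from A (one-third of the span from the peak).
ΣM about A: C_y·9.4 − (½·475.6·4.5)·3.3 − 1200·3.4 − 1300·8.9 − 3900·2.1 − 1650·5.7 = 0 → C_y = 36776.33/9.4 = 3912.38 ≈ 3912 N.
ΣF_y = 0: A_y + 3912.38 − ½·475.6·4.5 − 1200 − 1300 − 3900 − 1650 = 0 → A_y = 5208 N.
ΣF_x = 0: no horizontal applied forces, so A_x = 0.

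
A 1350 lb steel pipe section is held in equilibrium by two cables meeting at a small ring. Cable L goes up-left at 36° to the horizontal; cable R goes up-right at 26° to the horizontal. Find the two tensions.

T_L = 1374 lb, T_R = 1237 lb

ΣF_x = 0: −T_L·cos36° + T_R·cos26° = 0 → T_R = 0.900114·T_L.
ΣF_y = 0: T_L·sin36° + T_R·sin26° = 1350.
Substitute: T_L·(0.587785 + 0.900114·0.438371) = 1350 → T_L = 1374.23 ≈ 1374 lb.
Then T_R = 0.900114 × 1374.23 = 1237 lb.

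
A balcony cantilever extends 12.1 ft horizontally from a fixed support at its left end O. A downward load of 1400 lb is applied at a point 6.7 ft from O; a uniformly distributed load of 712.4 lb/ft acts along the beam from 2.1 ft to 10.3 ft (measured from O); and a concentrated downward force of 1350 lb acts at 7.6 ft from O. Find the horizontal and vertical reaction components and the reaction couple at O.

O_x = 0, O_y = 8592 lb, M_O = 55860 lb·ft

Resultant of the distributed load: 712.4 × 8.2 = 5841.68 lb at 6.2 ft from O.
ΣF_x = 0: O_x = 0.
ΣF_y = 0: O_y − 1400 − 712.4·8.2 − 1350 = 0 → O_y = 8592 lb.
ΣM about O: M_O − 1400·6.7 − (712.4·8.2)·6.2 − 1350·7.6 = 0 → M_O = 55860 lb·ft.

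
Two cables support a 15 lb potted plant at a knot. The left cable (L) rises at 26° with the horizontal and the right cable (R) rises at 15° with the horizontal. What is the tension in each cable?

T_L = 22.08 lb, T_R = 20.55 lb

ΣF_x = 0: −T_L·cos26° + T_R·cos15° = 0 → T_R = 0.9305·T_L.
ΣF_y = 0: T_L·sin26° + T_R·sin15° = 15.
Substitute: T_L·(0.438371 + 0.9305·0.258819) = 15 → T_L = 22.0847 ≈ 22.08 lb.
Then T_R = 0.9305 × 22.0847 = 20.55 lb.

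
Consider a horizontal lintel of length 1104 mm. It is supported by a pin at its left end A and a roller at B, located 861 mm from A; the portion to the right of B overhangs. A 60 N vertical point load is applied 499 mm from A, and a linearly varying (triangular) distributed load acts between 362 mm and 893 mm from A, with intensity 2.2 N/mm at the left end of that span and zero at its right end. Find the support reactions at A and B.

A_x = 0, A_y = 243.7 N, B_y = 400.4 N

Resultant of the triangular load: ½ × 2.2 × 531 = 584.1 N, acting at 539 mm from A (one-third of the span from the peak).
Moments about A: B_y·861 − 60·499 − (½·2.2·531)·539 = 0 → B_y = 344769.9/861 = 400.43 ≈ 400.4 N.
ΣF_y = 0: A_y + 400.43 − 60 − ½·2.2·531 = 0 → A_y = 243.7 N.
ΣF_x = 0: no horizontal applied forces, so A_x = 0.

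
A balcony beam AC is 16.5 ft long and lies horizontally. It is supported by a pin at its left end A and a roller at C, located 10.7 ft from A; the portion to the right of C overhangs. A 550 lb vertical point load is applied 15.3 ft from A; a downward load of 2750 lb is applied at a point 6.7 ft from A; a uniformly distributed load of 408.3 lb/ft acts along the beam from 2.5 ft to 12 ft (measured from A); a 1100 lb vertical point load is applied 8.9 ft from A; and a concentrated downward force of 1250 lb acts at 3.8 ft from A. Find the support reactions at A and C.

Resultant of the distributed load: 408.3 × 9.5 = 3878.85 lb at 7.25 ft from A.
Moments about A: C_y·10.7 − 550·15.3 − 2750·6.7 − (408.3·9.5)·7.25 − 1100·8.9 − 1250·3.8 = 0 → C_y = 69501.6625/10.7 = 6495.48 ≈ 6495 lb.
ΣF_y = 0: A_y + 6495.48 − 550 − 2750 − 408.3·9.5 − 1100 − 1250 = 0 → A_y = 3033 lb.
ΣF_x = 0: no horizontal applied forces, so A_x = 0.

A_x = 0, A_y = 3033 lb, C_y = 6495 lb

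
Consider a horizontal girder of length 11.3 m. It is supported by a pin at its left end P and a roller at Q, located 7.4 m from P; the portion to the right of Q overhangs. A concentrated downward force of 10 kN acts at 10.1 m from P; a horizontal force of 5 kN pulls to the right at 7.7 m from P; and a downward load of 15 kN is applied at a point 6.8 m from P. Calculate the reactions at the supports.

Moments about P: Q_y·7.4 − 10·10.1 − 15·6.8 = 0 → Q_y = 203/7.4 = 27.4324 ≈ 27.43 kN.
ΣF_y = 0: P_y + 27.4324 − 10 − 15 = 0 → P_y = -2.432 kN.
ΣF_x = 0: P_x + 5 = 0 → P_x = -5.000 kN.

P_x = -5.000 kN, P_y = -2.432 kN, Q_y = 27.43 kN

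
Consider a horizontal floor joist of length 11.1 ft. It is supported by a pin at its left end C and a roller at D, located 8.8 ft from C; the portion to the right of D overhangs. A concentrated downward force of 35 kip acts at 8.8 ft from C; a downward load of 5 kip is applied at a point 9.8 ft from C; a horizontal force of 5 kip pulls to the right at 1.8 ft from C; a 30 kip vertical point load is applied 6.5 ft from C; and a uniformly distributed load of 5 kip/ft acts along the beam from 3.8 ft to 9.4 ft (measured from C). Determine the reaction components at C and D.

C_x = -5.000 kip, C_y = 14.27 kip, D_y = 83.73 kip

Resultant of the distributed load: 5 × 5.6 = 28 kip at 6.6 ft from C.
Taking moments about C: D_y·8.8 − 35·8.8 − 5·9.8 − 30·6.5 − (5·5.6)·6.6 = 0 → D_y = 736.8/8.8 = 83.7273 ≈ 83.73 kip.
ΣF_y = 0: C_y + 83.7273 − 35 − 5 − 30 − 5·5.6 = 0 → C_y = 14.27 kip.
ΣF_x = 0: C_x + 5 = 0 → C_x = -5.000 kip.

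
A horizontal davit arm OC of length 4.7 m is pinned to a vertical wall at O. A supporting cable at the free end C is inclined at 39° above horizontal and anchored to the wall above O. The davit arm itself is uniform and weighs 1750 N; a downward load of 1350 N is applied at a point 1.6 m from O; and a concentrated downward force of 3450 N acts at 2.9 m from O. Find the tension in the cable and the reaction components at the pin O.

ΣM about O: T·sin39°·4.7 − 1750·2.35 − 1350·1.6 − 3450·2.9 = 0 → T = 16277.5/(4.7·0.62932) = 5503.24 ≈ 5503 N.
ΣF_x = 0: O_x − T·cos39° = 0 → O_x = 5503.24 × 0.777146 = 4277 N.
ΣF_y = 0: O_y + T·sin39° − 1750 − 1350 − 3450 = 0 → O_y = 6550 − 5503.24 × 0.62932 = 3087 N.

T = 5503 N, O_x = 4277 N, O_y = 3087 N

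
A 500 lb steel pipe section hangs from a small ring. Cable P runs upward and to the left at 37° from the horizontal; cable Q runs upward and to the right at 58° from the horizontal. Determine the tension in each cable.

ΣF_x = 0: −T_P·cos37° + T_Q·cos58° = 0 → T_Q = 1.50709·T_P.
ΣF_y = 0: T_P·sin37° + T_Q·sin58° = 500.
Substitute: T_P·(0.601815 + 1.50709·0.848048) = 500 → T_P = 265.972 ≈ 266.0 lb.
Then T_Q = 1.50709 × 265.972 = 400.8 lb.

T_P = 266.0 lb, T_Q = 400.8 lb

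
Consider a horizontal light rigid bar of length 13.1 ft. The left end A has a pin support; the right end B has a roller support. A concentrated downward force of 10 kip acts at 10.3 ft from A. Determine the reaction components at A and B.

Taking moments about A: B_y·13.1 − 10·10.3 = 0 → B_y = 103/13.1 = 7.8626 ≈ 7.863 kip.
ΣF_y = 0: A_y + 7.8626 − 10 = 0 → A_y = 2.137 kip.
ΣF_x = 0: no horizontal applied forces, so A_x = 0.

A_x = 0, A_y = 2.137 kip, B_y = 7.863 kip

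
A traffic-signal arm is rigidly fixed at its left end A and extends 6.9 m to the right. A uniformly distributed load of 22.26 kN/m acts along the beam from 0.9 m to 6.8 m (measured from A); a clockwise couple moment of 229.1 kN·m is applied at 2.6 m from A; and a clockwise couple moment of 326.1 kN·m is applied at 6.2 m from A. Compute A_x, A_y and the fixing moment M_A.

A_x = 0, A_y = 131.3 kN, M_A = 1061 kN·m

Resultant of the distributed load: 22.26 × 5.9 = 131.334 kN at 3.85 m from A.
ΣF_x = 0: A_x = 0.
ΣF_y = 0: A_y − 22.26·5.9 = 0 → A_y = 131.3 kN.
ΣM about A: M_A − (22.26·5.9)·3.85 − 229.1 − 326.1 = 0 → M_A = 1061 kN·m.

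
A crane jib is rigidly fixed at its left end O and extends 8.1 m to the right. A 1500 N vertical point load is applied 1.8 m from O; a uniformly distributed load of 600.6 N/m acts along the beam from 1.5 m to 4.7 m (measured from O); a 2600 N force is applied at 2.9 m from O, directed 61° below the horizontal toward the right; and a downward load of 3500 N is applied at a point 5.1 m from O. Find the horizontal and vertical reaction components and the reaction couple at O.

Resultant of the distributed load: 600.6 × 3.2 = 1921.92 N at 3.1 m from O.
ΣF_x = 0: O_x + 2600·cos61° = 0 → O_x = -1261 N.
ΣF_y = 0: O_y − 1500 − 600.6·3.2 − 2600·sin61° − 3500 = 0 → O_y = 9196 N.
ΣM about O: M_O − 1500·1.8 − (600.6·3.2)·3.1 − 2600·sin61°·2.9 − 3500·5.1 = 0 → M_O = 33100 N·m.

O_x = -1261 N, O_y = 9196 N, M_O = 33100 N·m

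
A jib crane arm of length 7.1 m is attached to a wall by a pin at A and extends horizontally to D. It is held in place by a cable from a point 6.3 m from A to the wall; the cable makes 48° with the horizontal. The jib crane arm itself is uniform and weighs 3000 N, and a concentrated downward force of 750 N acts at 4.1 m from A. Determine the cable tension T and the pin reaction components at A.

T = 2932 N, A_x = 1962 N, A_y = 1571 N

ΣM about A: T·sin48°·6.3 − 3000·3.55 − 750·4.1 = 0 → T = 13725/(6.3·0.743145) = 2931.56 ≈ 2932 N.
ΣF_x = 0: A_x − T·cos48° = 0 → A_x = 2931.56 × 0.669131 = 1962 N.
ΣF_y = 0: A_y + T·sin48° − 3000 − 750 = 0 → A_y = 3750 − 2931.56 × 0.743145 = 1571 N.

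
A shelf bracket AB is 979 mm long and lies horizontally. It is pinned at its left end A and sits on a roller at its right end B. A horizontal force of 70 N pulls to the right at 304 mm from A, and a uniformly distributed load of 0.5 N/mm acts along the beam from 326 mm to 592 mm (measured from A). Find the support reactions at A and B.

A_x = -70.00 N, A_y = 70.64 N, B_y = 62.36 N

Resultant of the distributed load: 0.5 × 266 = 133 N at 459 mm from A.
Moments about A: B_y·979 − (0.5·266)·459 = 0 → B_y = 61047/979 = 62.3565 ≈ 62.36 N.
ΣF_y = 0: A_y + 62.3565 − 0.5·266 = 0 → A_y = 70.64 N.
ΣF_x = 0: A_x + 70 = 0 → A_x = -70.00 N.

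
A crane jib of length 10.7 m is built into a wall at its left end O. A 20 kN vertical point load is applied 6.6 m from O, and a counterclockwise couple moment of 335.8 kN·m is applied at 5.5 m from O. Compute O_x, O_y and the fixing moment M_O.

ΣF_x = 0: O_x = 0.
ΣF_y = 0: O_y − 20 = 0 → O_y = 20.00 kN.
ΣM about O: M_O − 20·6.6 + 335.8 = 0 → M_O = -203.8 kN·m.

O_x = 0, O_y = 20.00 kN, M_O = -203.8 kN·m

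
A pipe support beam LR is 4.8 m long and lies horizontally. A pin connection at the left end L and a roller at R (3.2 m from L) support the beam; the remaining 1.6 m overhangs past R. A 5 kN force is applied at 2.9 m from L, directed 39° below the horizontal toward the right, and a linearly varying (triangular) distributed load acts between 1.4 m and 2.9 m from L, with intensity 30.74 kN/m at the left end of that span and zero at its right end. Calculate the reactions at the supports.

L_x = -3.886 kN, L_y = 9.661 kN, R_y = 16.54 kN

Resultant of the triangular load: ½ × 30.74 × 1.5 = 23.055 kN, acting at 1.9 m from L (one-third of the span from the peak).
Taking moments about L: R_y·3.2 − 5·sin39°·2.9 − (½·30.74·1.5)·1.9 = 0 → R_y = 52.9296/3.2 = 16.5405 ≈ 16.54 kN.
ΣF_y = 0: L_y + 16.5405 − 5·sin39° − ½·30.74·1.5 = 0 → L_y = 9.661 kN.
ΣF_x = 0: L_x + 5·cos39° = 0 → L_x = -3.886 kN.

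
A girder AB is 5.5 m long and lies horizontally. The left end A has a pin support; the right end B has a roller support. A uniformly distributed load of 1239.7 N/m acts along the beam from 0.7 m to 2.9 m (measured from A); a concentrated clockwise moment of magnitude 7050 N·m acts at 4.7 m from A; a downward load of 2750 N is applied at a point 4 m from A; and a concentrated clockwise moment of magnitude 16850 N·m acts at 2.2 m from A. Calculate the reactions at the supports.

Resultant of the distributed load: 1239.7 × 2.2 = 2727.34 N at 1.8 m from A.
Moments about A: B_y·5.5 − (1239.7·2.2)·1.8 − 7050 − 2750·4 − 16850 = 0 → B_y = 39809.212/5.5 = 7238.04 ≈ 7238 N.
ΣF_y = 0: A_y + 7238.04 − 1239.7·2.2 − 2750 = 0 → A_y = -1761 N.
ΣF_x = 0: no horizontal applied forces, so A_x = 0.

A_x = 0, A_y = -1761 N, B_y = 7238 N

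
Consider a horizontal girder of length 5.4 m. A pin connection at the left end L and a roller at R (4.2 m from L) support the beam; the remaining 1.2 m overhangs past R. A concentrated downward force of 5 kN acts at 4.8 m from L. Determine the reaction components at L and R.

ΣM about L: R_y·4.2 − 5·4.8 = 0 → R_y = 24/4.2 = 5.71429 ≈ 5.714 kN.
ΣF_y = 0: L_y + 5.71429 − 5 = 0 → L_y = -0.7143 kN.
ΣF_x = 0: no horizontal applied forces, so L_x = 0.

L_x = 0, L_y = -0.7143 kN, R_y = 5.714 kN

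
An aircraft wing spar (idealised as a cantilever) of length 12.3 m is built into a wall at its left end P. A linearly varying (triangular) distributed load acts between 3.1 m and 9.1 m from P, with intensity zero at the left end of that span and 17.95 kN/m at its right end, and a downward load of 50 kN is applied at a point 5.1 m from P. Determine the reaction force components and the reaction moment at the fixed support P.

Resultant of the triangular load: ½ × 17.95 × 6 = 53.85 kN, acting at 7.1 m from P (one-third of the span from the peak).
ΣF_x = 0: P_x = 0.
ΣF_y = 0: P_y − ½·17.95·6 − 50 = 0 → P_y = 103.8 kN.
ΣM about P: M_P − (½·17.95·6)·7.1 − 50·5.1 = 0 → M_P = 637.3 kN·m.

P_x = 0, P_y = 103.8 kN, M_P = 637.3 kN·m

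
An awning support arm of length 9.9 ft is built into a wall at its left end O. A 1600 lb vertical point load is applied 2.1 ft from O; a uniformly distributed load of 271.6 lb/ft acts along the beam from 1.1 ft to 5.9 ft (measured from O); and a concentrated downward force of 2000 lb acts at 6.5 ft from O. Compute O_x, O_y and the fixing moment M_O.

O_x = 0, O_y = 4904 lb, M_O = 20920 lb·ft

Resultant of the distributed load: 271.6 × 4.8 = 1303.68 lb at 3.5 ft from O.
ΣF_x = 0: O_x = 0.
ΣF_y = 0: O_y − 1600 − 271.6·4.8 − 2000 = 0 → O_y = 4904 lb.
ΣM about O: M_O − 1600·2.1 − (271.6·4.8)·3.5 − 2000·6.5 = 0 → M_O = 20920 lb·ft.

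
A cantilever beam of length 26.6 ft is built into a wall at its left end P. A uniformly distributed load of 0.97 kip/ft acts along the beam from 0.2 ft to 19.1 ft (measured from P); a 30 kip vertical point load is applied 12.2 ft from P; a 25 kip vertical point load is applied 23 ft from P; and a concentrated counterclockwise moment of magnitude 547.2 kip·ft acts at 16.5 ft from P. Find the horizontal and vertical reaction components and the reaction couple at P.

P_x = 0, P_y = 73.33 kip, M_P = 570.7 kip·ft

Resultant of the distributed load: 0.97 × 18.9 = 18.333 kip at 9.65 ft from P.
ΣF_x = 0: P_x = 0.
ΣF_y = 0: P_y − 0.97·18.9 − 30 − 25 = 0 → P_y = 73.33 kip.
ΣM about P: M_P − (0.97·18.9)·9.65 − 30·12.2 − 25·23 + 547.2 = 0 → M_P = 570.7 kip·ft.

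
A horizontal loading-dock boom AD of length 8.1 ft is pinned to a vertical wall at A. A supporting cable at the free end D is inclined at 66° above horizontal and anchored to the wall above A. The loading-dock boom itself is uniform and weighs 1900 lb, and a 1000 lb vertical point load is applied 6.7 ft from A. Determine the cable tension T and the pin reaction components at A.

ΣM about A: T·sin66°·8.1 − 1900·4.05 − 1000·6.7 = 0 → T = 14395/(8.1·0.913545) = 1945.35 ≈ 1945 lb.
ΣF_x = 0: A_x − T·cos66° = 0 → A_x = 1945.35 × 0.406737 = 791.2 lb.
ΣF_y = 0: A_y + T·sin66° − 1900 − 1000 = 0 → A_y = 2900 − 1945.35 × 0.913545 = 1123 lb.

T = 1945 lb, A_x = 791.2 lb, A_y = 1123 lb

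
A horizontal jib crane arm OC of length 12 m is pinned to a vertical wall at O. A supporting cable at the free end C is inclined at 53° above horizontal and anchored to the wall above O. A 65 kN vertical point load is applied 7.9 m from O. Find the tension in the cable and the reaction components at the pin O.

T = 53.58 kN, O_x = 32.25 kN, O_y = 22.21 kN

ΣM about O: T·sin53°·12 − 65·7.9 = 0 → T = 513.5/(12·0.798636) = 53.5809 ≈ 53.58 kN.
ΣF_x = 0: O_x − T·cos53° = 0 → O_x = 53.5809 × 0.601815 = 32.25 kN.
ΣF_y = 0: O_y + T·sin53° − 65 = 0 → O_y = 65 − 53.5809 × 0.798636 = 22.21 kN.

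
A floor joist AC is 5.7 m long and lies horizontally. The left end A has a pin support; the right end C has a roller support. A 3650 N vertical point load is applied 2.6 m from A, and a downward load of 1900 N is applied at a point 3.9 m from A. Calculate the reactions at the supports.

A_x = 0, A_y = 2585 N, C_y = 2965 N

ΣM about A: C_y·5.7 − 3650·2.6 − 1900·3.9 = 0 → C_y = 16900/5.7 = 2964.91 ≈ 2965 N.
ΣF_y = 0: A_y + 2964.91 − 3650 − 1900 = 0 → A_y = 2585 N.
ΣF_x = 0: no horizontal applied forces, so A_x = 0.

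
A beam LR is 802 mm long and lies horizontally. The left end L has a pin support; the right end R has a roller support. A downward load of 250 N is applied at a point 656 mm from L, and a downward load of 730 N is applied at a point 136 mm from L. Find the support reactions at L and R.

ΣM about L: R_y·802 − 250·656 − 730·136 = 0 → R_y = 263280/802 = 328.279 ≈ 328.3 N.
ΣF_y = 0: L_y + 328.279 − 250 − 730 = 0 → L_y = 651.7 N.
ΣF_x = 0: no horizontal applied forces, so L_x = 0.

L_x = 0, L_y = 651.7 N, R_y = 328.3 N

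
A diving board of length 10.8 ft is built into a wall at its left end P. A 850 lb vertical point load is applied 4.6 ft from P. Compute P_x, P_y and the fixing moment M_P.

P_x = 0, P_y = 850.0 lb, M_P = 3910 lb·ft

ΣF_x = 0: P_x = 0.
ΣF_y = 0: P_y − 850 = 0 → P_y = 850.0 lb.
ΣM about P: M_P − 850·4.6 = 0 → M_P = 3910 lb·ft.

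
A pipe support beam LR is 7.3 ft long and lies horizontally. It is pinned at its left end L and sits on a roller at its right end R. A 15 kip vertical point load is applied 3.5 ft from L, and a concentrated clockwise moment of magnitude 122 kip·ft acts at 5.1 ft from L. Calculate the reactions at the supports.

L_x = 0, L_y = -8.904 kip, R_y = 23.90 kip

Moments about L: R_y·7.3 − 15·3.5 − 122 = 0 → R_y = 174.5/7.3 = 23.9041 ≈ 23.90 kip.
ΣF_y = 0: L_y + 23.9041 − 15 = 0 → L_y = -8.904 kip.
ΣF_x = 0: no horizontal applied forces, so L_x = 0.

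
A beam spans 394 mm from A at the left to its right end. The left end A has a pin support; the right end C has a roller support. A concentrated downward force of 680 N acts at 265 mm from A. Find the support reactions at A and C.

A_x = 0, A_y = 222.6 N, C_y = 457.4 N

Moments about A: C_y·394 − 680·265 = 0 → C_y = 180200/394 = 457.36 ≈ 457.4 N.
ΣF_y = 0: A_y + 457.36 − 680 = 0 → A_y = 222.6 N.
ΣF_x = 0: no horizontal applied forces, so A_x = 0.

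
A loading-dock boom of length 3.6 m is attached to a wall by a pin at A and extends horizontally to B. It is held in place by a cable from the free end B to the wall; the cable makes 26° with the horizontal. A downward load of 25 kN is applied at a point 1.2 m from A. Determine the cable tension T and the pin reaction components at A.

T = 19.01 kN, A_x = 17.09 kN, A_y = 16.67 kN

ΣM about A: T·sin26°·3.6 − 25·1.2 = 0 → T = 30/(3.6·0.438371) = 19.0098 ≈ 19.01 kN.
ΣF_x = 0: A_x − T·cos26° = 0 → A_x = 19.0098 × 0.898794 = 17.09 kN.
ΣF_y = 0: A_y + T·sin26° − 25 = 0 → A_y = 25 − 19.0098 × 0.438371 = 16.67 kN.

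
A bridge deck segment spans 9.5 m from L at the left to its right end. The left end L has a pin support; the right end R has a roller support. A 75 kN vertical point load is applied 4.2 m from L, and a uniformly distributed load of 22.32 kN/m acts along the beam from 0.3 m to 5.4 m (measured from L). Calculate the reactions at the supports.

Resultant of the distributed load: 22.32 × 5.1 = 113.832 kN at 2.85 m from L.
ΣM about L: R_y·9.5 − 75·4.2 − (22.32·5.1)·2.85 = 0 → R_y = 639.4212/9.5 = 67.3075 ≈ 67.31 kN.
ΣF_y = 0: L_y + 67.3075 − 75 − 22.32·5.1 = 0 → L_y = 121.5 kN.
ΣF_x = 0: no horizontal applied forces, so L_x = 0.

L_x = 0, L_y = 121.5 kN, R_y = 67.31 kN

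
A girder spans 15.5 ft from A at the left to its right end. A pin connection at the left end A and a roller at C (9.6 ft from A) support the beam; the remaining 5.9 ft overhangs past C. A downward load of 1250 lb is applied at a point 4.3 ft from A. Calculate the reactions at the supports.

Taking moments about A: C_y·9.6 − 1250·4.3 = 0 → C_y = 5375/9.6 = 559.896 ≈ 559.9 lb.
ΣF_y = 0: A_y + 559.896 − 1250 = 0 → A_y = 690.1 lb.
ΣF_x = 0: no horizontal applied forces, so A_x = 0.

A_x = 0, A_y = 690.1 lb, C_y = 559.9 lb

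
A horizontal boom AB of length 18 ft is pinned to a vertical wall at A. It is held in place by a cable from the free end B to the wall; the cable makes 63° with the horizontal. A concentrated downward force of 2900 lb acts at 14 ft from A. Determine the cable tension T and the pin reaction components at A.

ΣM about A: T·sin63°·18 − 2900·14 = 0 → T = 40600/(18·0.891007) = 2531.47 ≈ 2531 lb.
ΣF_x = 0: A_x − T·cos63° = 0 → A_x = 2531.47 × 0.45399 = 1149 lb.
ΣF_y = 0: A_y + T·sin63° − 2900 = 0 → A_y = 2900 − 2531.47 × 0.891007 = 644.4 lb.

T = 2531 lb, A_x = 1149 lb, A_y = 644.4 lb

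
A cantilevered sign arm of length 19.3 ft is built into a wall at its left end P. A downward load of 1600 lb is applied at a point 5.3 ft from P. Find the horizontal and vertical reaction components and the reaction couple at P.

P_x = 0, P_y = 1600 lb, M_P = 8480 lb·ft

ΣF_x = 0: P_x = 0.
ΣF_y = 0: P_y − 1600 = 0 → P_y = 1600 lb.
ΣM about P: M_P − 1600·5.3 = 0 → M_P = 8480 lb·ft.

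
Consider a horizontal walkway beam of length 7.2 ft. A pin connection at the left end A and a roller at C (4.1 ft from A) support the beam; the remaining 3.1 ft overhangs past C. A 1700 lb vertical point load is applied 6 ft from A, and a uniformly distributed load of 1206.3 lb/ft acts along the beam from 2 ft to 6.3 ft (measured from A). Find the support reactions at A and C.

A_x = 0, A_y = -851.1 lb, C_y = 7738 lb

Resultant of the distributed load: 1206.3 × 4.3 = 5187.09 lb at 4.15 ft from A.
Taking moments about A: C_y·4.1 − 1700·6 − (1206.3·4.3)·4.15 = 0 → C_y = 31726.4235/4.1 = 7738.15 ≈ 7738 lb.
ΣF_y = 0: A_y + 7738.15 − 1700 − 1206.3·4.3 = 0 → A_y = -851.1 lb.
ΣF_x = 0: no horizontal applied forces, so A_x = 0.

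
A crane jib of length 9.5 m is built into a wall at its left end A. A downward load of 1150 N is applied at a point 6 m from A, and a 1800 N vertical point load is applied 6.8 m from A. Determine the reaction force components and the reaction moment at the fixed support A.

ΣF_x = 0: A_x = 0.
ΣF_y = 0: A_y − 1150 − 1800 = 0 → A_y = 2950 N.
ΣM about A: M_A − 1150·6 − 1800·6.8 = 0 → M_A = 19140 N·m.

A_x = 0, A_y = 2950 N, M_A = 19140 N·m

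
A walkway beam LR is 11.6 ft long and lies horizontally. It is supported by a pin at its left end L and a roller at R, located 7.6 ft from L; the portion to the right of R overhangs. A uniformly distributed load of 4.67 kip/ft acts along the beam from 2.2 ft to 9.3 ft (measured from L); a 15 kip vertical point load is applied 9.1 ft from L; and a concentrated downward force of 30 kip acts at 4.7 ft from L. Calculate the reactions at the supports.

Resultant of the distributed load: 4.67 × 7.1 = 33.157 kip at 5.75 ft from L.
Moments about L: R_y·7.6 − (4.67·7.1)·5.75 − 15·9.1 − 30·4.7 = 0 → R_y = 468.15275/7.6 = 61.599 ≈ 61.60 kip.
ΣF_y = 0: L_y + 61.599 − 4.67·7.1 − 15 − 30 = 0 → L_y = 16.56 kip.
ΣF_x = 0: no horizontal applied forces, so L_x = 0.

L_x = 0, L_y = 16.56 kip, R_y = 61.60 kip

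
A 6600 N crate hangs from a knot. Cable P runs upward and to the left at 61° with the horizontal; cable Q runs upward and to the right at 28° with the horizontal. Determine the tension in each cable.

T_P = 5828 N, T_Q = 3200 N

ΣF_x = 0: −T_P·cos61° + T_Q·cos28° = 0 → T_Q = 0.549081·T_P.
ΣF_y = 0: T_P·sin61° + T_Q·sin28° = 6600.
Substitute: T_P·(0.87462 + 0.549081·0.469472) = 6600 → T_P = 5828.34 ≈ 5828 N.
Then T_Q = 0.549081 × 5828.34 = 3200 N.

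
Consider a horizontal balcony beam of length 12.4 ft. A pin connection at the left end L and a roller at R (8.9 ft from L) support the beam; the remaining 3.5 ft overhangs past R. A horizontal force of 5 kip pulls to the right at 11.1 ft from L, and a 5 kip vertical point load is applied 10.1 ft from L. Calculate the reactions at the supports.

L_x = -5.000 kip, L_y = -0.6742 kip, R_y = 5.674 kip

ΣM about L: R_y·8.9 − 5·10.1 = 0 → R_y = 50.5/8.9 = 5.67416 ≈ 5.674 kip.
ΣF_y = 0: L_y + 5.67416 − 5 = 0 → L_y = -0.6742 kip.
ΣF_x = 0: L_x + 5 = 0 → L_x = -5.000 kip.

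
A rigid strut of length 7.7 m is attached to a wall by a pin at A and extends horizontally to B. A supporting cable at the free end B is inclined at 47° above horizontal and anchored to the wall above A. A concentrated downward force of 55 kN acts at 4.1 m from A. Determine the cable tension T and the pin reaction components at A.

ΣM about A: T·sin47°·7.7 − 55·4.1 = 0 → T = 225.5/(7.7·0.731354) = 40.0431 ≈ 40.04 kN.
ΣF_x = 0: A_x − T·cos47° = 0 → A_x = 40.0431 × 0.681998 = 27.31 kN.
ΣF_y = 0: A_y + T·sin47° − 55 = 0 → A_y = 55 − 40.0431 × 0.731354 = 25.71 kN.

T = 40.04 kN, A_x = 27.31 kN, A_y = 25.71 kN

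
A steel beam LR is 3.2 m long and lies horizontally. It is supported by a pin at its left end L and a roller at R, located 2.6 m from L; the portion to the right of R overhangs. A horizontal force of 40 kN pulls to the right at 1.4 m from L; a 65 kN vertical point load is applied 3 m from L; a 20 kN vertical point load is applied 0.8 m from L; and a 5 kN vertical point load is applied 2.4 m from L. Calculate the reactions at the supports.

ΣM about L: R_y·2.6 − 65·3 − 20·0.8 − 5·2.4 = 0 → R_y = 223/2.6 = 85.7692 ≈ 85.77 kN.
ΣF_y = 0: L_y + 85.7692 − 65 − 20 − 5 = 0 → L_y = 4.231 kN.
ΣF_x = 0: L_x + 40 = 0 → L_x = -40.00 kN.

L_x = -40.00 kN, L_y = 4.231 kN, R_y = 85.77 kN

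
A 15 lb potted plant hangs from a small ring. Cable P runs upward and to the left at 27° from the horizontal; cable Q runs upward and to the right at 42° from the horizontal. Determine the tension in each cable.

T_P = 11.94 lb, T_Q = 14.32 lb

ΣF_x = 0: −T_P·cos27° + T_Q·cos42° = 0 → T_Q = 1.19897·T_P.
ΣF_y = 0: T_P·sin27° + T_Q·sin42° = 15.
Substitute: T_P·(0.45399 + 1.19897·0.669131) = 15 → T_P = 11.9402 ≈ 11.94 lb.
Then T_Q = 1.19897 × 11.9402 = 14.32 lb.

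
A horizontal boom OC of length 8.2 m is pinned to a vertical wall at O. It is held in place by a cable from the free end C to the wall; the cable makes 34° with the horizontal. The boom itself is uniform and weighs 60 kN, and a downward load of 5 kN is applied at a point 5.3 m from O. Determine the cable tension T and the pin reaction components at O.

T = 59.43 kN, O_x = 49.27 kN, O_y = 31.77 kN

ΣM about O: T·sin34°·8.2 − 60·4.1 − 5·5.3 = 0 → T = 272.5/(8.2·0.559193) = 59.428 ≈ 59.43 kN.
ΣF_x = 0: O_x − T·cos34° = 0 → O_x = 59.428 × 0.829038 = 49.27 kN.
ΣF_y = 0: O_y + T·sin34° − 60 − 5 = 0 → O_y = 65 − 59.428 × 0.559193 = 31.77 kN.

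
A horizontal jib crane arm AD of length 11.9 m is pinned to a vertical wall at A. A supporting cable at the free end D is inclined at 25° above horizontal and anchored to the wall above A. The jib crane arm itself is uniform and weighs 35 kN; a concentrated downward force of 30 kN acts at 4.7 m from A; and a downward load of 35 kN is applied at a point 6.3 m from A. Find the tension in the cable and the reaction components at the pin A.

ΣM about A: T·sin25°·11.9 − 35·5.95 − 30·4.7 − 35·6.3 = 0 → T = 569.75/(11.9·0.422618) = 113.289 ≈ 113.3 kN.
ΣF_x = 0: A_x − T·cos25° = 0 → A_x = 113.289 × 0.906308 = 102.7 kN.
ΣF_y = 0: A_y + T·sin25° − 35 − 30 − 35 = 0 → A_y = 100 − 113.289 × 0.422618 = 52.12 kN.

T = 113.3 kN, A_x = 102.7 kN, A_y = 52.12 kN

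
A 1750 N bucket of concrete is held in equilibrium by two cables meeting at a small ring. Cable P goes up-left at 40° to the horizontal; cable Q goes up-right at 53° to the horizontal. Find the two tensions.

ΣF_x = 0: −T_P·cos40° + T_Q·cos53° = 0 → T_Q = 1.27289·T_P.
ΣF_y = 0: T_P·sin40° + T_Q·sin53° = 1750.
Substitute: T_P·(0.642788 + 1.27289·0.798636) = 1750 → T_P = 1054.62 ≈ 1055 N.
Then T_Q = 1.27289 × 1054.62 = 1342 N.

T_P = 1055 N, T_Q = 1342 N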